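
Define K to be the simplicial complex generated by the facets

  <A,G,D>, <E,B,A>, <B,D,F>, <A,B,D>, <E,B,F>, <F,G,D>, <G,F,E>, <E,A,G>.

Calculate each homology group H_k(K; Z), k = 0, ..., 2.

Take the total order A < B < D < E < F < G on the vertex set. Then K (dimension 2) consists of the simplices:

  0-simplices (6): A, B, D, E, F, G
  1-simplices (12): AB, AD, AE, AG, BD, BE, BF, DF, DG, EF, EG, FG
  2-simplices (8): ABD, ABE, ADG, AEG, BDF, BEF, DFG, EFG

giving chain groups C_0 ≅ Z^6, C_1 ≅ Z^12, C_2 ≅ Z^8.

∂_1: C_1 → C_0 is given by ∂[p,q] = [q] − [p]. For instance
  ∂AD = D − A.
As a 6×12 matrix over Z this has rank 5, with invariant factors (1,1,1,1,1).

Boundary ∂_2: C_2 → C_1 sends each 2-simplex [p,q,r] to [q,r] − [p,r] + [p,q]. For instance
  ∂EFG = FG − EG + EF,
  ∂ADG = DG − AG + AD.
As a 12×8 matrix over Z this has rank 7, with invariant factors (1,1,1,1,1,1,1).

Reading off H_k = ker ∂_k / im ∂_{k+1}:

  H_0: rank C_0 − rank ∂_1 = 6 − 5 = 1, and the invariant factors of ∂_1 are all 1, so H_0 = Z.
  H_1: rank ker ∂_1 − rank ∂_2 = (12 − 5) − 7 = 0, and the invariant factors of ∂_2 are all 1, so H_1 = 0.
  H_2: rank ker ∂_2 − rank ∂_3 = (8 − 7) − 0 = 1, and there is no ∂_3, so H_2 = Z.

As a check, the Euler characteristic is 6 − 12 + 8 = 2, which agrees with 1 − 0 + 1 = 2.

H_0 = Z,  H_1 = 0,  H_2 = Z.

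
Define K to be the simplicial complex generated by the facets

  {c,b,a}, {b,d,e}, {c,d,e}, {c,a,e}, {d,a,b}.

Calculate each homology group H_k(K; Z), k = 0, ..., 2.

H_0 ≅ Z,  H_1 ≅ Z,  H_2 = 0.

K has 5 vertices, 10 edges, 5 triangles.
rank ∂_0 = 0, rank ∂_1 = 4 ⇒ b_0 = 5 − 0 − 4 = 1; all invariant factors of ∂_1 are 1 so no torsion. So H_0 = Z.
rank ∂_1 = 4, rank ∂_2 = 5 ⇒ b_1 = 10 − 4 − 5 = 1; all invariant factors of ∂_2 are 1 so no torsion. So H_1 = Z.
rank ∂_2 = 5, rank ∂_3 = 0 ⇒ b_2 = 5 − 5 − 0 = 0. So H_2 = 0.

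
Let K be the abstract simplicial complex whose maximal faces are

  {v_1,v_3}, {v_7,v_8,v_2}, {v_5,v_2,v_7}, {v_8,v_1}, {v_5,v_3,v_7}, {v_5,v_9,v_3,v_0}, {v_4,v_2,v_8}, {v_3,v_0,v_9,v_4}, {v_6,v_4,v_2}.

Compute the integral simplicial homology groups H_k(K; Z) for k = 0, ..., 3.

H_0 = Z,  H_1 = Z^2,  H_2 = 0,  H_3 = 0.

Fix the vertex order v_0 < v_1 < v_2 < v_3 < v_4 < v_5 < v_6 < v_7 < v_8 < v_9 and write every simplex with vertices in increasing order. Then dim K = 3 and the simplices of K are:

  0-simplices (10): [v_0], [v_1], [v_2], [v_3], [v_4], [v_5], [v_6], [v_7], [v_8], [v_9]
  1-simplices (21): (21 of them)
  2-simplices (12): (12 of them)
  3-simplices (2): [v_0,v_3,v_4,v_9], [v_0,v_3,v_5,v_9]

giving chain groups C_0 ≅ Z^10, C_1 ≅ Z^21, C_2 ≅ Z^12, C_3 ≅ Z^2.

The boundary map ∂_1: C_1 → C_0 is given by ∂[p,q] = [q] − [p]. For instance
  ∂[v_3,v_5] = [v_5] − [v_3].
As a 10×21 matrix over Z this has rank 9, with invariant factors (1,1,1,1,1,1,1,1,1).

Boundary ∂_2: C_2 → C_1 sends each 2-simplex [p,q,r] to [q,r] − [p,r] + [p,q]. For instance
  ∂[v_0,v_5,v_9] = [v_5,v_9] − [v_0,v_9] + [v_0,v_5],
  ∂[v_0,v_3,v_5] = [v_3,v_5] − [v_0,v_5] + [v_0,v_3].
The resulting 21×12 matrix has rank 10, and its Smith normal form has invariant factors (1,1,1,1,1,1,1,1,1,1).

Boundary ∂_3: C_3 → C_2 sends each 3-simplex σ to the alternating sum Σ_i (−1)^i (σ with its i-th vertex removed). For instance
  ∂[v_0,v_3,v_5,v_9] = [v_3,v_5,v_9] − [v_0,v_5,v_9] + [v_0,v_3,v_9] − [v_0,v_3,v_5],
  ∂[v_0,v_3,v_4,v_9] = [v_3,v_4,v_9] − [v_0,v_4,v_9] + [v_0,v_3,v_9] − [v_0,v_3,v_4].
As a 12×2 matrix over Z this has rank 2, with invariant factors (1,1).

From H_k ≅ ker(∂_k) / im(∂_{k+1}) we obtain:

  H_0: rank C_0 − rank ∂_1 = 10 − 9 = 1, and the invariant factors of ∂_1 are all 1, so H_0 = Z.
  H_1: rank ker ∂_1 − rank ∂_2 = (21 − 9) − 10 = 2, and the invariant factors of ∂_2 are all 1, so H_1 = Z^2.
  H_2: rank ker ∂_2 − rank ∂_3 = (12 − 10) − 2 = 0, and the invariant factors of ∂_3 are all 1, so H_2 = 0.
  H_3: rank ker ∂_3 − rank ∂_4 = (2 − 2) − 0 = 0, and there is no ∂_4, so H_3 = 0.

As a check, the Euler characteristic is 10 − 21 + 12 − 2 = -1, which agrees with 1 − 2 + 0 − 0 = -1.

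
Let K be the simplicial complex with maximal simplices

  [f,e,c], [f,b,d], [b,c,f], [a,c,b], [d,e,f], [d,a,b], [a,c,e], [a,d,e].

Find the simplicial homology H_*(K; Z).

Fix the vertex order a < b < c < d < e < f and write every simplex with vertices in increasing order. Then dim K = 2 and the simplices of K are:

  0-simplices (6): a, b, c, d, e, f
  1-simplices (12): ab, ac, ad, ae, bc, bd, bf, ce, cf, de, df, ef
  2-simplices (8): abc, abd, ace, ade, bcf, bdf, cef, def

Hence C_0 ≅ Z^6, C_1 ≅ Z^12, C_2 ≅ Z^8.

∂_1: C_1 → C_0 is given by ∂[p,q] = [q] − [p]. For instance
  ∂bf = f − b.
The resulting 6×12 matrix has rank 5, and its Smith normal form has invariant factors (1,1,1,1,1).

∂_2: C_2 → C_1 acts by ∂[p,q,r] = [q,r] − [p,r] + [p,q]. For instance
  ∂abd = bd − ad + ab,
  ∂def = ef − df + de.
As a 12×8 matrix over Z this has rank 7, with invariant factors (1,1,1,1,1,1,1).

From H_k ≅ ker(∂_k) / im(∂_{k+1}) we obtain:

  H_0: rank C_0 − rank ∂_1 = 6 − 5 = 1, and the invariant factors of ∂_1 are all 1, so H_0 = Z.
  H_1: rank ker ∂_1 − rank ∂_2 = (12 − 5) − 7 = 0, and the invariant factors of ∂_2 are all 1, so H_1 = 0.
  H_2: rank ker ∂_2 − rank ∂_3 = (8 − 7) − 0 = 1, and there is no ∂_3, so H_2 = Z.

As a check, the Euler characteristic is 6 − 12 + 8 = 2, which agrees with 1 − 0 + 1 = 2.
(K is a triangulation of the 2-sphere S^2.)

H_0 ≅ Z,  H_1 = 0,  H_2 ≅ Z.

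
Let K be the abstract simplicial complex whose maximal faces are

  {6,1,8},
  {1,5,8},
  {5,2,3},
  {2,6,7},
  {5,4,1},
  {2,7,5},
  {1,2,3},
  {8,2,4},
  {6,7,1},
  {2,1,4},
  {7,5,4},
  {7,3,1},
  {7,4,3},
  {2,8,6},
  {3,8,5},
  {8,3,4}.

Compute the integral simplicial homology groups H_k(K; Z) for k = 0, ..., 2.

H_0 ≅ Z,  H_1 ≅ Z^2,  H_2 ≅ Z.

Fix the vertex order 1 < 2 < 3 < 4 < 5 < 6 < 7 < 8 and write every simplex with vertices in increasing order. Then dim K = 2 and the simplices of K are:

  0-simplices (8): [1], [2], [3], [4], [5], [6], [7], [8]
  1-simplices (24): (24 of them)
  2-simplices (16): [1,2,3], [1,2,4], [1,3,7], [1,4,5], [1,5,8], [1,6,7], [1,6,8], [2,3,5], [2,4,8], [2,5,7], [2,6,7], [2,6,8], [3,4,7], [3,4,8], [3,5,8], [4,5,7]

so the chain groups are C_0 ≅ Z^8, C_1 ≅ Z^24, C_2 ≅ Z^16.

∂_1: C_1 → C_0 is given by ∂[p,q] = [q] − [p].
This gives a 8×24 integer matrix of rank 7; reducing to Smith normal form yields diagonal entries (1,1,1,1,1,1,1).

∂_2: C_2 → C_1 sends each 2-simplex [p,q,r] to [q,r] − [p,r] + [p,q]. For instance
  ∂[4,5,7] = [5,7] − [4,7] + [4,5],
  ∂[2,5,7] = [5,7] − [2,7] + [2,5].
The 24×16 boundary matrix has rank 15 and Smith normal form diag(1,1,1,1,1,1,1,1,1,1,1,1,1,1,1).

Reading off H_k = ker ∂_k / im ∂_{k+1}:

  H_0: rank C_0 − rank ∂_1 = 8 − 7 = 1, and the invariant factors of ∂_1 are all 1, so H_0 ≅ Z.
  H_1: rank ker ∂_1 − rank ∂_2 = (24 − 7) − 15 = 2, and the invariant factors of ∂_2 are all 1, so H_1 ≅ Z^2.
  H_2: rank ker ∂_2 − rank ∂_3 = (16 − 15) − 0 = 1, and there is no ∂_3, so H_2 ≅ Z.

(K is a triangulation of the torus T^2.)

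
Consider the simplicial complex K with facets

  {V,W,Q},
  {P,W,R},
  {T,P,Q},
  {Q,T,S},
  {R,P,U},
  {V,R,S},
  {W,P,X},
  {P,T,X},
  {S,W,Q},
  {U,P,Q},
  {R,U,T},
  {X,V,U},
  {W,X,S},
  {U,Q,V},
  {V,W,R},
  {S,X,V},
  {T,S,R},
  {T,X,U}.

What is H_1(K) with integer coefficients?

Take the total order P < Q < R < S < T < U < V < W < X on the vertex set. Then K (dimension 2) consists of the simplices:

  0-simplices (9): P, Q, R, S, T, U, V, W, X
  1-simplices (27): PQ, PR, PT, PU, PW, PX, QS, QT, QU, QV, QW, RS, RT, RU, RV, RW, ST, SV, SW, SX, TU, TX, UV, UX, VW, VX, WX
  2-simplices (18): PQT, PQU, PRU, PRW, PTX, PWX, QST, QSW, QUV, QVW, RST, RSV, RTU, RVW, SVX, SWX, TUX, UVX

giving chain groups C_0 ≅ Z^9, C_1 ≅ Z^27, C_2 ≅ Z^18.

The boundary map ∂_1: C_1 → C_0 is given by ∂[p,q] = [q] − [p].
As a 9×27 matrix over Z this has rank 8, with invariant factors (1,1,1,1,1,1,1,1).

∂_2: C_2 → C_1 sends each 2-simplex [p,q,r] to [q,r] − [p,r] + [p,q]. For instance
  ∂RST = ST − RT + RS,
  ∂RSV = SV − RV + RS.
The resulting 27×18 matrix has rank 18, and its Smith normal form has invariant factors (1,1,1,1,1,1,1,1,1,1,1,1,1,1,1,1,1,2).

Reading off H_k = ker ∂_k / im ∂_{k+1}:

  H_1: rank ker ∂_1 − rank ∂_2 = (27 − 8) − 18 = 1, and ∂_2 has invariant factor 2 > 1, so H_1 ≅ Z × Z/2.

(K is a triangulation of the Klein bottle.)

H_1 = Z × Z/2.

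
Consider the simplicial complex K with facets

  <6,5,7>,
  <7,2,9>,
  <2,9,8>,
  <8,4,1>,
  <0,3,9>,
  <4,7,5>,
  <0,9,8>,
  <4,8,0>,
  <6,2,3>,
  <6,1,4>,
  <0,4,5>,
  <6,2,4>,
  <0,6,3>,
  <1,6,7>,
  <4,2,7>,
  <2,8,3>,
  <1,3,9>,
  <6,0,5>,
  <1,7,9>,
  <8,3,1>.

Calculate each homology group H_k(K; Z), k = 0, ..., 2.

H_0 ≅ Z,  H_1 ≅ Z ⊕ Z/2,  H_2 = 0.

Order the vertices as 0 < 1 < 2 < 3 < 4 < 5 < 6 < 7 < 8 < 9. Listing each simplex with vertices in this order, K has dimension 2 with simplices:

  0-simplices (10): [0], [1], [2], [3], [4], [5], [6], [7], [8], [9]
  1-simplices (30): (30 of them)
  2-simplices (20): (20 of them)

Hence C_0 ≅ Z^10, C_1 ≅ Z^30, C_2 ≅ Z^20.

∂_1: C_1 → C_0 is given by ∂[p,q] = [q] − [p]. For instance
  ∂[0,6] = [6] − [0].
As a 10×30 matrix over Z this has rank 9, with invariant factors (1,1,1,1,1,1,1,1,1).

Boundary ∂_2: C_2 → C_1 maps a triangle to the signed sum of its edges. For instance
  ∂[1,3,9] = [3,9] − [1,9] + [1,3],
  ∂[0,8,9] = [8,9] − [0,9] + [0,8].
The 30×20 boundary matrix has rank 20 and Smith normal form diag(1,1,1,1,1,1,1,1,1,1,1,1,1,1,1,1,1,1,1,2).

Computing H_k = (kernel of ∂_k) / (image of ∂_{k+1}):

  H_0: rank C_0 − rank ∂_1 = 10 − 9 = 1, and the invariant factors of ∂_1 are all 1, so H_0 ≅ Z.
  H_1: rank ker ∂_1 − rank ∂_2 = (30 − 9) − 20 = 1, and ∂_2 has invariant factor 2 > 1, so H_1 ≅ Z ⊕ Z/2.
  H_2: rank ker ∂_2 − rank ∂_3 = (20 − 20) − 0 = 0, and there is no ∂_3, so H_2 ≅ 0.

(K is a triangulation of the Klein bottle.)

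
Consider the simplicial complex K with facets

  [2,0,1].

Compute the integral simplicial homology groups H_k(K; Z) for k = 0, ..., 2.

K has 3 vertices, 3 edges, 1 triangle.
rank ∂_0 = 0, rank ∂_1 = 2 ⇒ b_0 = 3 − 0 − 2 = 1; all invariant factors of ∂_1 are 1 so no torsion. So H_0 = Z.
rank ∂_1 = 2, rank ∂_2 = 1 ⇒ b_1 = 3 − 2 − 1 = 0; all invariant factors of ∂_2 are 1 so no torsion. So H_1 = 0.
rank ∂_2 = 1, rank ∂_3 = 0 ⇒ b_2 = 1 − 1 − 0 = 0. So H_2 = 0.

H_0 ≅ Z,  H_1 = 0,  H_2 = 0.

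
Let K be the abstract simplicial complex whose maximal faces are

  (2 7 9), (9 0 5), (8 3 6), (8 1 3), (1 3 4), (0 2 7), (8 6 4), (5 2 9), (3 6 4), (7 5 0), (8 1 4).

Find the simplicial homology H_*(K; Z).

K has 10 vertices, 19 edges, 11 triangles.
rank ∂_0 = 0, rank ∂_1 = 8 ⇒ b_0 = 10 − 0 − 8 = 2; all invariant factors of ∂_1 are 1 so no torsion. So H_0 = Z^2.
rank ∂_1 = 8, rank ∂_2 = 10 ⇒ b_1 = 19 − 8 − 10 = 1; all invariant factors of ∂_2 are 1 so no torsion. So H_1 = Z.
rank ∂_2 = 10, rank ∂_3 = 0 ⇒ b_2 = 11 − 10 − 0 = 1. So H_2 = Z.

H_0 = Z^2,  H_1 = Z,  H_2 = Z.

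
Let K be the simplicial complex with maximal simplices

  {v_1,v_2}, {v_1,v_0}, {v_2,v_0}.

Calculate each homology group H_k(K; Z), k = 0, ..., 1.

Fix the vertex order v_0 < v_1 < v_2 and write every simplex with vertices in increasing order. Then dim K = 1 and the simplices of K are:

  0-simplices (3): [v_0], [v_1], [v_2]
  1-simplices (3): [v_0,v_1], [v_0,v_2], [v_1,v_2]

giving chain groups C_0 ≅ Z^3, C_1 ≅ Z^3.

The boundary map ∂_1: C_1 → C_0 sends each edge [p,q] (with p < q) to q − p. For instance
  ∂[v_1,v_2] = [v_2] − [v_1].
The 3×3 boundary matrix has rank 2 and Smith normal form diag(1,1).

Reading off H_k = ker ∂_k / im ∂_{k+1}:

  H_0: rank C_0 − rank ∂_1 = 3 − 2 = 1, and the invariant factors of ∂_1 are all 1, so H_0 ≅ Z.
  H_1: rank ker ∂_1 − rank ∂_2 = (3 − 2) − 0 = 1, and there is no ∂_2, so H_1 ≅ Z.

H_0 ≅ Z,  H_1 ≅ Z.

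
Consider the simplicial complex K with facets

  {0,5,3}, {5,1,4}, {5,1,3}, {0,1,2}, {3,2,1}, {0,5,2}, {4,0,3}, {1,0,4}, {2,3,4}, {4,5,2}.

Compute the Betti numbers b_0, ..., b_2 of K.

b_0 = 1, b_1 = 0, b_2 = 0.

Fix the vertex order 0 < 1 < 2 < 3 < 4 < 5 and write every simplex with vertices in increasing order. Then dim K = 2 and the simplices of K are:

  0-simplices (6): [0], [1], [2], [3], [4], [5]
  1-simplices (15): [0,1], [0,2], [0,3], [0,4], [0,5], [1,2], [1,3], [1,4], [1,5], [2,3], [2,4], [2,5], [3,4], [3,5], [4,5]
  2-simplices (10): [0,1,2], [0,1,4], [0,2,5], [0,3,4], [0,3,5], [1,2,3], [1,3,5], [1,4,5], [2,3,4], [2,4,5]

giving chain groups C_0 ≅ Z^6, C_1 ≅ Z^15, C_2 ≅ Z^10.

The boundary map ∂_1: C_1 → C_0 is given by ∂[p,q] = [q] − [p]. For instance
  ∂[0,2] = [2] − [0].
As a 6×15 matrix over Z this has rank 5, with invariant factors (1,1,1,1,1).

The boundary map ∂_2: C_2 → C_1 sends each 2-simplex [p,q,r] to [q,r] − [p,r] + [p,q]. For instance
  ∂[1,3,5] = [3,5] − [1,5] + [1,3],
  ∂[1,4,5] = [4,5] − [1,5] + [1,4].
The resulting 15×10 matrix has rank 10, and its Smith normal form has invariant factors (1,1,1,1,1,1,1,1,1,2).

Reading off H_k = ker ∂_k / im ∂_{k+1}:

  H_0: rank C_0 − rank ∂_1 = 6 − 5 = 1, and the invariant factors of ∂_1 are all 1, so H_0 ≅ Z.
  H_1: rank ker ∂_1 − rank ∂_2 = (15 − 5) − 10 = 0, and ∂_2 has invariant factor 2 > 1, so H_1 ≅ Z/2Z.
  H_2: rank ker ∂_2 − rank ∂_3 = (10 − 10) − 0 = 0, and there is no ∂_3, so H_2 ≅ 0.

Hence the Betti numbers are b_0 = 1, b_1 = 0, b_2 = 0.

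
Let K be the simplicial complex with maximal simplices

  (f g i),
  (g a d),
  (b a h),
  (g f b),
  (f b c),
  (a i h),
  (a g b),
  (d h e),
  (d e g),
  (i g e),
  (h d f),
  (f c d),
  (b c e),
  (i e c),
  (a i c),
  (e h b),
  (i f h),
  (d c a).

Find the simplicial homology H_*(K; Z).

K has 9 vertices, 27 edges, 18 triangles.
rank ∂_0 = 0, rank ∂_1 = 8 ⇒ b_0 = 9 − 0 − 8 = 1; all invariant factors of ∂_1 are 1 so no torsion. So H_0 ≅ Z.
rank ∂_1 = 8, rank ∂_2 = 17 ⇒ b_1 = 27 − 8 − 17 = 2; all invariant factors of ∂_2 are 1 so no torsion. So H_1 ≅ Z^2.
rank ∂_2 = 17, rank ∂_3 = 0 ⇒ b_2 = 18 − 17 − 0 = 1. So H_2 ≅ Z.

H_0 = Z,  H_1 = Z^2,  H_2 = Z.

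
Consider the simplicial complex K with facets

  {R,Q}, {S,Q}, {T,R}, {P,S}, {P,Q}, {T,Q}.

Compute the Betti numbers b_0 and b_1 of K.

Order the vertices as P < Q < R < S < T. Listing each simplex with vertices in this order, K has dimension 1 with simplices:

  0-simplices (5): P, Q, R, S, T
  1-simplices (6): PQ, PS, QR, QS, QT, RT

giving chain groups C_0 ≅ Z^5, C_1 ≅ Z^6.

The boundary map ∂_1: C_1 → C_0 maps an edge to its endpoints' difference, ∂[p,q] = q − p.
The resulting 5×6 matrix has rank 4, and its Smith normal form has invariant factors (1,1,1,1).

Now H_k = ker ∂_k / im ∂_{k+1}, so:

  H_0: rank C_0 − rank ∂_1 = 5 − 4 = 1, and the invariant factors of ∂_1 are all 1, so H_0 ≅ Z.
  H_1: rank ker ∂_1 − rank ∂_2 = (6 − 4) − 0 = 2, and there is no ∂_2, so H_1 ≅ Z^2.

(K is a triangulation of a wedge of 2 circles.)

Hence the Betti numbers are b_0 = 1, b_1 = 2.

b_0 = 1, b_1 = 2.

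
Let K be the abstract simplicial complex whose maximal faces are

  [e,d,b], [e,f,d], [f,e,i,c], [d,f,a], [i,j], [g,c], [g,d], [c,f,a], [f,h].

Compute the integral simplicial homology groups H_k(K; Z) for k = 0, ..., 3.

We work with the vertex ordering a < b < c < d < e < f < g < h < i < j. The simplices of K, each written with vertices in increasing order, are:

  0-simplices (10): a, b, c, d, e, f, g, h, i, j
  1-simplices (17): ac, ad, af, bd, be, ce, cf, cg, ci, de, df, dg, ef, ei, fh, fi, ij
  2-simplices (8): acf, adf, bde, cef, cei, cfi, def, efi
  3-simplices (1): cefi

Hence C_0 ≅ Z^10, C_1 ≅ Z^17, C_2 ≅ Z^8, C_3 ≅ Z^1.

Boundary ∂_1: C_1 → C_0 sends each edge [p,q] (with p < q) to q − p.
The 10×17 boundary matrix has rank 9 and Smith normal form diag(1,1,1,1,1,1,1,1,1).

The boundary map ∂_2: C_2 → C_1 acts by ∂[p,q,r] = [q,r] − [p,r] + [p,q]. For instance
  ∂bde = de − be + bd,
  ∂cfi = fi − ci + cf.
This gives a 17×8 integer matrix of rank 7; reducing to Smith normal form yields diagonal entries (1,1,1,1,1,1,1).

Boundary ∂_3: C_3 → C_2 sends each 3-simplex σ to the alternating sum Σ_i (−1)^i (σ with its i-th vertex removed). For instance
  ∂cefi = efi − cfi + cei − cef.
As a 8×1 matrix over Z this has rank 1, with invariant factors (1).

Reading off H_k = ker ∂_k / im ∂_{k+1}:

  H_0: rank C_0 − rank ∂_1 = 10 − 9 = 1, and the invariant factors of ∂_1 are all 1, so H_0 = Z.
  H_1: rank ker ∂_1 − rank ∂_2 = (17 − 9) − 7 = 1, and the invariant factors of ∂_2 are all 1, so H_1 = Z.
  H_2: rank ker ∂_2 − rank ∂_3 = (8 − 7) − 1 = 0, and the invariant factors of ∂_3 are all 1, so H_2 = 0.
  H_3: rank ker ∂_3 − rank ∂_4 = (1 − 1) − 0 = 0, and there is no ∂_4, so H_3 = 0.

H_0 = Z,  H_1 = Z,  H_2 = 0,  H_3 = 0.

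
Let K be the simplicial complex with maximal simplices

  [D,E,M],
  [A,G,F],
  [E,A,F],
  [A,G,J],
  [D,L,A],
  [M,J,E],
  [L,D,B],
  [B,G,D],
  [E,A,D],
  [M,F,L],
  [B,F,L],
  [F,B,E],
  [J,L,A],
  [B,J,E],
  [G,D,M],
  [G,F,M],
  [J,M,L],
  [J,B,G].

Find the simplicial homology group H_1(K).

H_1 ≅ Z^2.

Order the vertices as A < B < D < E < F < G < J < L < M. Listing each simplex with vertices in this order, K has dimension 2 with simplices:

  0-simplices (9): A, B, D, E, F, G, J, L, M
  1-simplices (27): AD, AE, AF, AG, AJ, AL, BD, BE, BF, BG, BJ, BL, DE, DG, DL, DM, EF, EJ, EM, FG, FL, FM, GJ, GM, JL, JM, LM
  2-simplices (18): ADE, ADL, AEF, AFG, AGJ, AJL, BDG, BDL, BEF, BEJ, BFL, BGJ, DEM, DGM, EJM, FGM, FLM, JLM

so the chain groups are C_0 ≅ Z^9, C_1 ≅ Z^27, C_2 ≅ Z^18.

∂_1: C_1 → C_0 maps an edge to its endpoints' difference, ∂[p,q] = q − p. For instance
  ∂AL = L − A.
The resulting 9×27 matrix has rank 8, and its Smith normal form has invariant factors (1,1,1,1,1,1,1,1).

The boundary map ∂_2: C_2 → C_1 sends each 2-simplex [p,q,r] to [q,r] − [p,r] + [p,q]. For instance
  ∂EJM = JM − EM + EJ,
  ∂BGJ = GJ − BJ + BG.
As a 27×18 matrix over Z this has rank 17, with invariant factors (1,1,1,1,1,1,1,1,1,1,1,1,1,1,1,1,1).

Reading off H_k = ker ∂_k / im ∂_{k+1}:

  H_1: rank ker ∂_1 − rank ∂_2 = (27 − 8) − 17 = 2, and the invariant factors of ∂_2 are all 1, so H_1 = Z^2.

(K is a triangulation of the torus T^2.)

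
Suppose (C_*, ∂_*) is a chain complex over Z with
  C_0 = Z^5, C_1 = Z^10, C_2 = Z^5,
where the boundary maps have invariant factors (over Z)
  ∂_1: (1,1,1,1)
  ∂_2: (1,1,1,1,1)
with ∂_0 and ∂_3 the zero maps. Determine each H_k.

H_0: b_0 = 5 − 0 − 4 = 1; torsion from ∂_1 factors > 1: none. So H_0 = Z.
H_1: b_1 = 10 − 4 − 5 = 1; torsion from ∂_2 factors > 1: none. So H_1 = Z.
H_2: b_2 = 5 − 5 − 0 = 0; torsion from ∂_3 factors > 1: none. So H_2 = 0.

H_0 = Z,  H_1 = Z,  H_2 = 0.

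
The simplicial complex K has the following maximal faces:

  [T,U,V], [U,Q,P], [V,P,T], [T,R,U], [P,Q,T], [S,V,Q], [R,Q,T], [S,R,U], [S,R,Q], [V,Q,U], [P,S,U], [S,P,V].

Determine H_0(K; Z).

H_0 ≅ Z.

Fix the vertex order P < Q < R < S < T < U < V and write every simplex with vertices in increasing order. Then dim K = 2 and the simplices of K are:

  0-simplices (7): P, Q, R, S, T, U, V
  1-simplices (18): PQ, PS, PT, PU, PV, QR, QS, QT, QU, QV, RS, RT, RU, SU, SV, TU, TV, UV
  2-simplices (12): PQT, PQU, PSU, PSV, PTV, QRS, QRT, QSV, QUV, RSU, RTU, TUV

Hence C_0 ≅ Z^7, C_1 ≅ Z^18, C_2 ≅ Z^12.

∂_1: C_1 → C_0 sends each edge [p,q] (with p < q) to q − p. For instance
  ∂QU = U − Q.
The 7×18 boundary matrix has rank 6 and Smith normal form diag(1,1,1,1,1,1).

Boundary ∂_2: C_2 → C_1 sends each 2-simplex [p,q,r] to [q,r] − [p,r] + [p,q]. For instance
  ∂QSV = SV − QV + QS,
  ∂QRS = RS − QS + QR.
As a 18×12 matrix over Z this has rank 12, with invariant factors (1,1,1,1,1,1,1,1,1,1,1,2).

Now H_k = ker ∂_k / im ∂_{k+1}, so:

  H_0: rank C_0 − rank ∂_1 = 7 − 6 = 1, and the invariant factors of ∂_1 are all 1, so H_0 ≅ Z.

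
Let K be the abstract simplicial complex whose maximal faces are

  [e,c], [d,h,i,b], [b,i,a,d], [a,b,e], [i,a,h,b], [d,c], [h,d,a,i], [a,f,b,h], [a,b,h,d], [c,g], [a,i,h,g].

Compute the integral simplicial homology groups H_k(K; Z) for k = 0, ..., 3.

H_0 ≅ Z,  H_1 ≅ Z^2,  H_2 = 0,  H_3 ≅ Z.

Order the vertices as a < b < c < d < e < f < g < h < i. Listing each simplex with vertices in this order, K has dimension 3 with simplices:

  0-simplices (9): a, b, c, d, e, f, g, h, i
  1-simplices (21): ab, ad, ae, af, ag, ah, ai, bd, be, bf, bh, bi, cd, ce, cg, dh, di, fh, gh, gi, hi
  2-simplices (17): abd, abe, abf, abh, abi, adh, adi, afh, agh, agi, ahi, bdh, bdi, bfh, bhi, dhi, ghi
  3-simplices (7): abdh, abdi, abfh, abhi, adhi, aghi, bdhi

giving chain groups C_0 ≅ Z^9, C_1 ≅ Z^21, C_2 ≅ Z^17, C_3 ≅ Z^7.

∂_1: C_1 → C_0 is given by ∂[p,q] = [q] − [p]. For instance
  ∂ab = b − a.
As a 9×21 matrix over Z this has rank 8, with invariant factors (1,1,1,1,1,1,1,1).

∂_2: C_2 → C_1 sends each 2-simplex [p,q,r] to [q,r] − [p,r] + [p,q]. For instance
  ∂adh = dh − ah + ad,
  ∂adi = di − ai + ad.
As a 21×17 matrix over Z this has rank 11, with invariant factors (1,1,1,1,1,1,1,1,1,1,1).

The boundary map ∂_3: C_3 → C_2 sends each 3-simplex σ to the alternating sum Σ_i (−1)^i (σ with its i-th vertex removed). For instance
  ∂aghi = ghi − ahi + agi − agh,
  ∂abdh = bdh − adh + abh − abd.
The 17×7 boundary matrix has rank 6 and Smith normal form diag(1,1,1,1,1,1).

Computing H_k = (kernel of ∂_k) / (image of ∂_{k+1}):

  H_0: rank C_0 − rank ∂_1 = 9 − 8 = 1, and the invariant factors of ∂_1 are all 1, so H_0 ≅ Z.
  H_1: rank ker ∂_1 − rank ∂_2 = (21 − 8) − 11 = 2, and the invariant factors of ∂_2 are all 1, so H_1 ≅ Z^2.
  H_2: rank ker ∂_2 − rank ∂_3 = (17 − 11) − 6 = 0, and the invariant factors of ∂_3 are all 1, so H_2 ≅ 0.
  H_3: rank ker ∂_3 − rank ∂_4 = (7 − 6) − 0 = 1, and there is no ∂_4, so H_3 ≅ Z.

As a check, the Euler characteristic is 9 − 21 + 17 − 7 = -2, which agrees with 1 − 2 + 0 − 1 = -2.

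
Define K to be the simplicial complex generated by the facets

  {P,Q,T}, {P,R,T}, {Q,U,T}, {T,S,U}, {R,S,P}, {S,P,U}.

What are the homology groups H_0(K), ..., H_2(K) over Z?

H_0 ≅ Z,  H_1 ≅ Z,  H_2 = 0.

We work with the vertex ordering P < Q < R < S < T < U. The simplices of K, each written with vertices in increasing order, are:

  0-simplices (6): P, Q, R, S, T, U
  1-simplices (12): PQ, PR, PS, PT, PU, QT, QU, RS, RT, ST, SU, TU
  2-simplices (6): PQT, PRS, PRT, PSU, QTU, STU

giving chain groups C_0 ≅ Z^6, C_1 ≅ Z^12, C_2 ≅ Z^6.

The boundary map ∂_1: C_1 → C_0 is given by ∂[p,q] = [q] − [p]. For instance
  ∂PQ = Q − P.
As a 6×12 matrix over Z this has rank 5, with invariant factors (1,1,1,1,1).

The boundary map ∂_2: C_2 → C_1 sends each 2-simplex [p,q,r] to [q,r] − [p,r] + [p,q]. For instance
  ∂PRT = RT − PT + PR,
  ∂QTU = TU − QU + QT.
The 12×6 boundary matrix has rank 6 and Smith normal form diag(1,1,1,1,1,1).

Now H_k = ker ∂_k / im ∂_{k+1}, so:

  H_0: rank C_0 − rank ∂_1 = 6 − 5 = 1, and the invariant factors of ∂_1 are all 1, so H_0 = Z.
  H_1: rank ker ∂_1 − rank ∂_2 = (12 − 5) − 6 = 1, and the invariant factors of ∂_2 are all 1, so H_1 = Z.
  H_2: rank ker ∂_2 − rank ∂_3 = (6 − 6) − 0 = 0, and there is no ∂_3, so H_2 = 0.

As a check, the Euler characteristic is 6 − 12 + 6 = 0, which agrees with 1 − 1 + 0 = 0.
(K is a triangulation of the cylinder S^1 x I.)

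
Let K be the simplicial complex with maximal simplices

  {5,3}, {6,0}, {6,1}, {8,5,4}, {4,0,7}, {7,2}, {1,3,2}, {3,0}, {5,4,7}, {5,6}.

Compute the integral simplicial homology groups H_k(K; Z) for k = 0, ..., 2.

H_0 ≅ Z,  H_1 ≅ Z^4,  H_2 = 0.

Fix the vertex order 0 < 1 < 2 < 3 < 4 < 5 < 6 < 7 < 8 and write every simplex with vertices in increasing order. Then dim K = 2 and the simplices of K are:

  0-simplices (9): [0], [1], [2], [3], [4], [5], [6], [7], [8]
  1-simplices (16): [0,3], [0,4], [0,6], [0,7], [1,2], [1,3], [1,6], [2,3], [2,7], [3,5], [4,5], [4,7], [4,8], [5,6], [5,7], [5,8]
  2-simplices (4): [0,4,7], [1,2,3], [4,5,7], [4,5,8]

so the chain groups are C_0 ≅ Z^9, C_1 ≅ Z^16, C_2 ≅ Z^4.

Boundary ∂_1: C_1 → C_0 is given by ∂[p,q] = [q] − [p]. For instance
  ∂[4,7] = [7] − [4].
The 9×16 boundary matrix has rank 8 and Smith normal form diag(1,1,1,1,1,1,1,1).

∂_2: C_2 → C_1 acts by ∂[p,q,r] = [q,r] − [p,r] + [p,q]. For instance
  ∂[1,2,3] = [2,3] − [1,3] + [1,2],
  ∂[4,5,8] = [5,8] − [4,8] + [4,5].
The 16×4 boundary matrix has rank 4 and Smith normal form diag(1,1,1,1).

Reading off H_k = ker ∂_k / im ∂_{k+1}:

  H_0: rank C_0 − rank ∂_1 = 9 − 8 = 1, and the invariant factors of ∂_1 are all 1, so H_0 ≅ Z.
  H_1: rank ker ∂_1 − rank ∂_2 = (16 − 8) − 4 = 4, and the invariant factors of ∂_2 are all 1, so H_1 ≅ Z^4.
  H_2: rank ker ∂_2 − rank ∂_3 = (4 − 4) − 0 = 0, and there is no ∂_3, so H_2 ≅ 0.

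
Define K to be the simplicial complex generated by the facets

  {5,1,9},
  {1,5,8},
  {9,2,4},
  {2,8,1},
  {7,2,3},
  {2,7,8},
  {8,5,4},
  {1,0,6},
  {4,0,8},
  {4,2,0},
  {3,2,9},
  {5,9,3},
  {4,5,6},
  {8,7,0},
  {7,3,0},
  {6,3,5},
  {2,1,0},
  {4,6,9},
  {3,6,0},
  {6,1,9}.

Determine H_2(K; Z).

H_2 ≅ 0.

We work with the vertex ordering 0 < 1 < 2 < 3 < 4 < 5 < 6 < 7 < 8 < 9. The simplices of K, each written with vertices in increasing order, are:

  0-simplices (10): [0], [1], [2], [3], [4], [5], [6], [7], [8], [9]
  1-simplices (30): (30 of them)
  2-simplices (20): (20 of them)

so the chain groups are C_0 ≅ Z^10, C_1 ≅ Z^30, C_2 ≅ Z^20.

∂_1: C_1 → C_0 sends each edge [p,q] (with p < q) to q − p.
The resulting 10×30 matrix has rank 9, and its Smith normal form has invariant factors (1,1,1,1,1,1,1,1,1).

∂_2: C_2 → C_1 acts by ∂[p,q,r] = [q,r] − [p,r] + [p,q]. For instance
  ∂[0,3,6] = [3,6] − [0,6] + [0,3],
  ∂[1,5,8] = [5,8] − [1,8] + [1,5].
As a 30×20 matrix over Z this has rank 20, with invariant factors (1,1,1,1,1,1,1,1,1,1,1,1,1,1,1,1,1,1,1,2).

Computing H_k = (kernel of ∂_k) / (image of ∂_{k+1}):

  H_2: rank ker ∂_2 − rank ∂_3 = (20 − 20) − 0 = 0, and there is no ∂_3, so H_2 ≅ 0.

(K is a triangulation of the Klein bottle.)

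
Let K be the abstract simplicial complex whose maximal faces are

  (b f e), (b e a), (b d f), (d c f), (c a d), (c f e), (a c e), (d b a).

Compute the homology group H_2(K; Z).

K has 6 vertices, 12 edges, 8 triangles.
rank ∂_2 = 7, rank ∂_3 = 0 ⇒ b_2 = 8 − 7 − 0 = 1. So H_2 = Z.

H_2 = Z.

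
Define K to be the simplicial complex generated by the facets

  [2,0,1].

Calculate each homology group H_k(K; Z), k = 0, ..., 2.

Fix the vertex order 0 < 1 < 2 and write every simplex with vertices in increasing order. Then dim K = 2 and the simplices of K are:

  0-simplices (3): [0], [1], [2]
  1-simplices (3): [0,1], [0,2], [1,2]
  2-simplices (1): [0,1,2]

Hence C_0 ≅ Z^3, C_1 ≅ Z^3, C_2 ≅ Z^1.

Boundary ∂_1: C_1 → C_0 is given by ∂[p,q] = [q] − [p].
The resulting 3×3 matrix has rank 2, and its Smith normal form has invariant factors (1,1).

Boundary ∂_2: C_2 → C_1 sends each 2-simplex [p,q,r] to [q,r] − [p,r] + [p,q]. For instance
  ∂[0,1,2] = [1,2] − [0,2] + [0,1].
As a 3×1 matrix over Z this has rank 1, with invariant factors (1).

Reading off H_k = ker ∂_k / im ∂_{k+1}:

  H_0: rank C_0 − rank ∂_1 = 3 − 2 = 1, and the invariant factors of ∂_1 are all 1, so H_0 = Z.
  H_1: rank ker ∂_1 − rank ∂_2 = (3 − 2) − 1 = 0, and the invariant factors of ∂_2 are all 1, so H_1 = 0.
  H_2: rank ker ∂_2 − rank ∂_3 = (1 − 1) − 0 = 0, and there is no ∂_3, so H_2 = 0.

As a check, the Euler characteristic is 3 − 3 + 1 = 1, which agrees with 1 − 0 + 0 = 1.
(K is a triangulation of the 2-simplex.)

H_0 = Z,  H_1 = 0,  H_2 = 0.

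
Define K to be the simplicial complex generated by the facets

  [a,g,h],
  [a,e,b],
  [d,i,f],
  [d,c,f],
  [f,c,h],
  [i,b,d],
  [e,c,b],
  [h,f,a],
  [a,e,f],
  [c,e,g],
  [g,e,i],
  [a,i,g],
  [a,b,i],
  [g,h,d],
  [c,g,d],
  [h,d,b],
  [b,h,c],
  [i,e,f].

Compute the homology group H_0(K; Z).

Order the vertices as a < b < c < d < e < f < g < h < i. Listing each simplex with vertices in this order, K has dimension 2 with simplices:

  0-simplices (9): a, b, c, d, e, f, g, h, i
  1-simplices (27): ab, ae, af, ag, ah, ai, bc, bd, be, bh, bi, cd, ce, cf, cg, ch, df, dg, dh, di, ef, eg, ei, fh, fi, gh, gi
  2-simplices (18): abe, abi, aef, afh, agh, agi, bce, bch, bdh, bdi, cdf, cdg, ceg, cfh, dfi, dgh, efi, egi

Hence C_0 ≅ Z^9, C_1 ≅ Z^27, C_2 ≅ Z^18.

The boundary map ∂_1: C_1 → C_0 is given by ∂[p,q] = [q] − [p]. For instance
  ∂ab = b − a.
The 9×27 boundary matrix has rank 8 and Smith normal form diag(1,1,1,1,1,1,1,1).

Boundary ∂_2: C_2 → C_1 sends each 2-simplex [p,q,r] to [q,r] − [p,r] + [p,q]. For instance
  ∂cfh = fh − ch + cf,
  ∂agh = gh − ah + ag.
The 27×18 boundary matrix has rank 18 and Smith normal form diag(1,1,1,1,1,1,1,1,1,1,1,1,1,1,1,1,1,2).

Now H_k = ker ∂_k / im ∂_{k+1}, so:

  H_0: rank C_0 − rank ∂_1 = 9 − 8 = 1, and the invariant factors of ∂_1 are all 1, so H_0 = Z.

H_0 ≅ Z.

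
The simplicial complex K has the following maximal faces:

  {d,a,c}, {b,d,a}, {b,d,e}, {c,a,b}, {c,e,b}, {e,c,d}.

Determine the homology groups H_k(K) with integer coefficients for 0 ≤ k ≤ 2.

Order the vertices as a < b < c < d < e. Listing each simplex with vertices in this order, K has dimension 2 with simplices:

  0-simplices (5): a, b, c, d, e
  1-simplices (9): ab, ac, ad, bc, bd, be, cd, ce, de
  2-simplices (6): abc, abd, acd, bce, bde, cde

Hence C_0 ≅ Z^5, C_1 ≅ Z^9, C_2 ≅ Z^6.

∂_1: C_1 → C_0 is given by ∂[p,q] = [q] − [p].
This gives a 5×9 integer matrix of rank 4; reducing to Smith normal form yields diagonal entries (1,1,1,1).

The boundary map ∂_2: C_2 → C_1 acts by ∂[p,q,r] = [q,r] − [p,r] + [p,q]. For instance
  ∂acd = cd − ad + ac,
  ∂abd = bd − ad + ab.
The resulting 9×6 matrix has rank 5, and its Smith normal form has invariant factors (1,1,1,1,1).

Computing H_k = (kernel of ∂_k) / (image of ∂_{k+1}):

  H_0: rank C_0 − rank ∂_1 = 5 − 4 = 1, and the invariant factors of ∂_1 are all 1, so H_0 = Z.
  H_1: rank ker ∂_1 − rank ∂_2 = (9 − 4) − 5 = 0, and the invariant factors of ∂_2 are all 1, so H_1 = 0.
  H_2: rank ker ∂_2 − rank ∂_3 = (6 − 5) − 0 = 1, and there is no ∂_3, so H_2 = Z.

H_0 ≅ Z,  H_1 = 0,  H_2 ≅ Z.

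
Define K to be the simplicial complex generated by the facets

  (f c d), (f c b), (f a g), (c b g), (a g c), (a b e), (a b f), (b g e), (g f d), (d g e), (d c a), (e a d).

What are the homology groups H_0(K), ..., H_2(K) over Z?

H_0 = Z,  H_1 = Z/2,  H_2 = 0.

K has 7 vertices, 18 edges, 12 triangles.
rank ∂_0 = 0, rank ∂_1 = 6 ⇒ b_0 = 7 − 0 − 6 = 1; all invariant factors of ∂_1 are 1 so no torsion. So H_0 = Z.
rank ∂_1 = 6, rank ∂_2 = 12 ⇒ b_1 = 18 − 6 − 12 = 0; ∂_2 has invariant factor(s) [2] giving torsion. So H_1 = Z/2.
rank ∂_2 = 12, rank ∂_3 = 0 ⇒ b_2 = 12 − 12 − 0 = 0. So H_2 = 0.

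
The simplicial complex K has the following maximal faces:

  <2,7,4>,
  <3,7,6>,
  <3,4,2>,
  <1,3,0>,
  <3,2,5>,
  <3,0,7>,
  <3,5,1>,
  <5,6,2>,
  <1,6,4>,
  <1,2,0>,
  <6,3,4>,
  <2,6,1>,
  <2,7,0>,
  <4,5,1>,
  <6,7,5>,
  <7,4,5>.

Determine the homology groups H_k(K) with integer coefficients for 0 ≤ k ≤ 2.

K has 8 vertices, 24 edges, 16 triangles.
rank ∂_0 = 0, rank ∂_1 = 7 ⇒ b_0 = 8 − 0 − 7 = 1; all invariant factors of ∂_1 are 1 so no torsion. So H_0 = Z.
rank ∂_1 = 7, rank ∂_2 = 15 ⇒ b_1 = 24 − 7 − 15 = 2; all invariant factors of ∂_2 are 1 so no torsion. So H_1 = Z^2.
rank ∂_2 = 15, rank ∂_3 = 0 ⇒ b_2 = 16 − 15 − 0 = 1. So H_2 = Z.

H_0 = Z,  H_1 = Z^2,  H_2 = Z.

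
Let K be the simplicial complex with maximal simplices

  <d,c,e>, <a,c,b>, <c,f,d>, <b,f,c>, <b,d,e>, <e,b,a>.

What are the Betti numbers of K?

b_0 = 1, b_1 = 1, b_2 = 0.

Order the vertices as a < b < c < d < e < f. Listing each simplex with vertices in this order, K has dimension 2 with simplices:

  0-simplices (6): a, b, c, d, e, f
  1-simplices (12): ab, ac, ae, bc, bd, be, bf, cd, ce, cf, de, df
  2-simplices (6): abc, abe, bcf, bde, cde, cdf

so the chain groups are C_0 ≅ Z^6, C_1 ≅ Z^12, C_2 ≅ Z^6.

Boundary ∂_1: C_1 → C_0 is given by ∂[p,q] = [q] − [p].
This gives a 6×12 integer matrix of rank 5; reducing to Smith normal form yields diagonal entries (1,1,1,1,1).

∂_2: C_2 → C_1 maps a triangle to the signed sum of its edges. For instance
  ∂bcf = cf − bf + bc,
  ∂abe = be − ae + ab.
As a 12×6 matrix over Z this has rank 6, with invariant factors (1,1,1,1,1,1).

Now H_k = ker ∂_k / im ∂_{k+1}, so:

  H_0: rank C_0 − rank ∂_1 = 6 − 5 = 1, and the invariant factors of ∂_1 are all 1, so H_0 = Z.
  H_1: rank ker ∂_1 − rank ∂_2 = (12 − 5) − 6 = 1, and the invariant factors of ∂_2 are all 1, so H_1 = Z.
  H_2: rank ker ∂_2 − rank ∂_3 = (6 − 6) − 0 = 0, and there is no ∂_3, so H_2 = 0.

(K is a triangulation of the cylinder S^1 x I.)

Hence the Betti numbers are b_0 = 1, b_1 = 1, b_2 = 0.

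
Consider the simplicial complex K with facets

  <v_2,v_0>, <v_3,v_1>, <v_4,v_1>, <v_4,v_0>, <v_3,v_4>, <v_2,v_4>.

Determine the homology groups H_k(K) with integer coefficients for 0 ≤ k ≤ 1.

H_0 = Z,  H_1 = Z^2.

Order the vertices as v_0 < v_1 < v_2 < v_3 < v_4. Listing each simplex with vertices in this order, K has dimension 1 with simplices:

  0-simplices (5): [v_0], [v_1], [v_2], [v_3], [v_4]
  1-simplices (6): [v_0,v_2], [v_0,v_4], [v_1,v_3], [v_1,v_4], [v_2,v_4], [v_3,v_4]

Hence C_0 ≅ Z^5, C_1 ≅ Z^6.

The boundary map ∂_1: C_1 → C_0 is given by ∂[p,q] = [q] − [p]. For instance
  ∂[v_1,v_4] = [v_4] − [v_1].
As a 5×6 matrix over Z this has rank 4, with invariant factors (1,1,1,1).

Now H_k = ker ∂_k / im ∂_{k+1}, so:

  H_0: rank C_0 − rank ∂_1 = 5 − 4 = 1, and the invariant factors of ∂_1 are all 1, so H_0 = Z.
  H_1: rank ker ∂_1 − rank ∂_2 = (6 − 4) − 0 = 2, and there is no ∂_2, so H_1 = Z^2.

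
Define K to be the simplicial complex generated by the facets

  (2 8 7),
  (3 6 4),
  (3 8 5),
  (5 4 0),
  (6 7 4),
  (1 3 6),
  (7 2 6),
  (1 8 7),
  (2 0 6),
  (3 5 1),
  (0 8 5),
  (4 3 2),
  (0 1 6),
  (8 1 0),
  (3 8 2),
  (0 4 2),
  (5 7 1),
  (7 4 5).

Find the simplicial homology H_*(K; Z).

H_0 ≅ Z,  H_1 ≅ Z ⊕ Z/2Z,  H_2 = 0.

Order the vertices as 0 < 1 < 2 < 3 < 4 < 5 < 6 < 7 < 8. Listing each simplex with vertices in this order, K has dimension 2 with simplices:

  0-simplices (9): [0], [1], [2], [3], [4], [5], [6], [7], [8]
  1-simplices (27): (27 of them)
  2-simplices (18): [0,1,6], [0,1,8], [0,2,4], [0,2,6], [0,4,5], [0,5,8], [1,3,5], [1,3,6], [1,5,7], [1,7,8], [2,3,4], [2,3,8], [2,6,7], [2,7,8], [3,4,6], [3,5,8], [4,5,7], [4,6,7]

giving chain groups C_0 ≅ Z^9, C_1 ≅ Z^27, C_2 ≅ Z^18.

∂_1: C_1 → C_0 maps an edge to its endpoints' difference, ∂[p,q] = q − p.
The resulting 9×27 matrix has rank 8, and its Smith normal form has invariant factors (1,1,1,1,1,1,1,1).

The boundary map ∂_2: C_2 → C_1 maps a triangle to the signed sum of its edges. For instance
  ∂[1,7,8] = [7,8] − [1,8] + [1,7],
  ∂[0,4,5] = [4,5] − [0,5] + [0,4].
The 27×18 boundary matrix has rank 18 and Smith normal form diag(1,1,1,1,1,1,1,1,1,1,1,1,1,1,1,1,1,2).

Reading off H_k = ker ∂_k / im ∂_{k+1}:

  H_0: rank C_0 − rank ∂_1 = 9 − 8 = 1, and the invariant factors of ∂_1 are all 1, so H_0 ≅ Z.
  H_1: rank ker ∂_1 − rank ∂_2 = (27 − 8) − 18 = 1, and ∂_2 has invariant factor 2 > 1, so H_1 ≅ Z ⊕ Z/2Z.
  H_2: rank ker ∂_2 − rank ∂_3 = (18 − 18) − 0 = 0, and there is no ∂_3, so H_2 ≅ 0.

As a check, the Euler characteristic is 9 − 27 + 18 = 0, which agrees with 1 − 1 + 0 = 0.
(K is a triangulation of the Klein bottle.)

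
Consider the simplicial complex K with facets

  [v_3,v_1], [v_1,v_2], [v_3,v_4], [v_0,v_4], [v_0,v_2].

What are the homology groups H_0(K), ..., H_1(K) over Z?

H_0 ≅ Z,  H_1 ≅ Z.

Order the vertices as v_0 < v_1 < v_2 < v_3 < v_4. Listing each simplex with vertices in this order, K has dimension 1 with simplices:

  0-simplices (5): [v_0], [v_1], [v_2], [v_3], [v_4]
  1-simplices (5): [v_0,v_2], [v_0,v_4], [v_1,v_2], [v_1,v_3], [v_3,v_4]

giving chain groups C_0 ≅ Z^5, C_1 ≅ Z^5.

∂_1: C_1 → C_0 is given by ∂[p,q] = [q] − [p]. For instance
  ∂[v_0,v_4] = [v_4] − [v_0].
As a 5×5 matrix over Z this has rank 4, with invariant factors (1,1,1,1).

From H_k ≅ ker(∂_k) / im(∂_{k+1}) we obtain:

  H_0: rank C_0 − rank ∂_1 = 5 − 4 = 1, and the invariant factors of ∂_1 are all 1, so H_0 ≅ Z.
  H_1: rank ker ∂_1 − rank ∂_2 = (5 − 4) − 0 = 1, and there is no ∂_2, so H_1 ≅ Z.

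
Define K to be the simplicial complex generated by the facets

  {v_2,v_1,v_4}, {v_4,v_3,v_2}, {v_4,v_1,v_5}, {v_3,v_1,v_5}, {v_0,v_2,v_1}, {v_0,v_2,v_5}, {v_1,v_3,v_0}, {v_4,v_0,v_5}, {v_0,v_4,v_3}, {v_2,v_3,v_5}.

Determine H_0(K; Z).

H_0 ≅ Z.

Take the total order v_0 < v_1 < v_2 < v_3 < v_4 < v_5 on the vertex set. Then K (dimension 2) consists of the simplices:

  0-simplices (6): [v_0], [v_1], [v_2], [v_3], [v_4], [v_5]
  1-simplices (15): (15 of them)
  2-simplices (10): [v_0,v_1,v_2], [v_0,v_1,v_3], [v_0,v_2,v_5], [v_0,v_3,v_4], [v_0,v_4,v_5], [v_1,v_2,v_4], [v_1,v_3,v_5], [v_1,v_4,v_5], [v_2,v_3,v_4], [v_2,v_3,v_5]

Hence C_0 ≅ Z^6, C_1 ≅ Z^15, C_2 ≅ Z^10.

∂_1: C_1 → C_0 maps an edge to its endpoints' difference, ∂[p,q] = q − p.
The resulting 6×15 matrix has rank 5, and its Smith normal form has invariant factors (1,1,1,1,1).

Boundary ∂_2: C_2 → C_1 maps a triangle to the signed sum of its edges. For instance
  ∂[v_0,v_1,v_2] = [v_1,v_2] − [v_0,v_2] + [v_0,v_1],
  ∂[v_0,v_1,v_3] = [v_1,v_3] − [v_0,v_3] + [v_0,v_1].
The 15×10 boundary matrix has rank 10 and Smith normal form diag(1,1,1,1,1,1,1,1,1,2).

From H_k ≅ ker(∂_k) / im(∂_{k+1}) we obtain:

  H_0: rank C_0 − rank ∂_1 = 6 − 5 = 1, and the invariant factors of ∂_1 are all 1, so H_0 = Z.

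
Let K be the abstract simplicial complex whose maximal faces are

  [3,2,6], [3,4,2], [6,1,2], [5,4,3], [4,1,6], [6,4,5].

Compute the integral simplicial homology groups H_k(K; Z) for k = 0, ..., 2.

H_0 ≅ Z,  H_1 ≅ Z,  H_2 = 0.

Order the vertices as 1 < 2 < 3 < 4 < 5 < 6. Listing each simplex with vertices in this order, K has dimension 2 with simplices:

  0-simplices (6): [1], [2], [3], [4], [5], [6]
  1-simplices (12): [1,2], [1,4], [1,6], [2,3], [2,4], [2,6], [3,4], [3,5], [3,6], [4,5], [4,6], [5,6]
  2-simplices (6): [1,2,6], [1,4,6], [2,3,4], [2,3,6], [3,4,5], [4,5,6]

giving chain groups C_0 ≅ Z^6, C_1 ≅ Z^12, C_2 ≅ Z^6.

The boundary map ∂_1: C_1 → C_0 sends each edge [p,q] (with p < q) to q − p.
The resulting 6×12 matrix has rank 5, and its Smith normal form has invariant factors (1,1,1,1,1).

Boundary ∂_2: C_2 → C_1 maps a triangle to the signed sum of its edges. For instance
  ∂[2,3,6] = [3,6] − [2,6] + [2,3],
  ∂[1,4,6] = [4,6] − [1,6] + [1,4].
This gives a 12×6 integer matrix of rank 6; reducing to Smith normal form yields diagonal entries (1,1,1,1,1,1).

From H_k ≅ ker(∂_k) / im(∂_{k+1}) we obtain:

  H_0: rank C_0 − rank ∂_1 = 6 − 5 = 1, and the invariant factors of ∂_1 are all 1, so H_0 = Z.
  H_1: rank ker ∂_1 − rank ∂_2 = (12 − 5) − 6 = 1, and the invariant factors of ∂_2 are all 1, so H_1 = Z.
  H_2: rank ker ∂_2 − rank ∂_3 = (6 − 6) − 0 = 0, and there is no ∂_3, so H_2 = 0.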